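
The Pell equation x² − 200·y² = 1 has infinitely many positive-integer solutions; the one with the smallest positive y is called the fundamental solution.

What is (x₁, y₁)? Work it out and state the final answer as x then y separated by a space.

99 7

d=200: √d = [14; 7,28] (ℓ=2, even), read p_1/q_1
step 0: (14, 1)  from 14·(1,0) + (0,1)
step 1: (99, 7)  from 7·(14,1) + (1,0)
→ (99, 7).  Check: 99²=9801, 200·7²=9800, difference 1.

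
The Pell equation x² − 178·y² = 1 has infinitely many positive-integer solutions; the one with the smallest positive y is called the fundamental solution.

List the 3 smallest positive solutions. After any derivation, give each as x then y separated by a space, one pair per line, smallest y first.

1601 120
5126401 384240
16414734401 1230336360

√178 = [13; 2,1,12,1,2,26, …], period ℓ=6 (even) → k=5
k=0  a_k=13  p_k/q_k = 13/1
…
k=2  a_k=1  p_k/q_k = 40/3
…
k=4  a_k=1  p_k/q_k = 547/41
k=5  a_k=2  p_k/q_k = 1601/120
→ (1601, 120).  Check: 1601²=2563201, 178·120²=2563200, difference 1.
(1601+120√178)^2 = 5126401 + 384240√178
(1601+120√178)^3 = 16414734401 + 1230336360√178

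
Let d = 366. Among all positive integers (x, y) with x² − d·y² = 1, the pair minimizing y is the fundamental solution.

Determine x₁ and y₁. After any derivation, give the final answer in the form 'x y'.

[19; 7,1,1,1,2,12,2,1,1,1,7,38] for √366; ℓ=12 ⇒ convergent index 11
i=0: a=19 ⇒ p=19, q=1
i=1: a=7 ⇒ p=134, q=7
…
i=4: a=1 ⇒ p=440, q=23
i=5: a=2 ⇒ p=1167, q=61
i=6: a=12 ⇒ p=14444, q=755
i=7: a=2 ⇒ p=30055, q=1571
i=8: a=1 ⇒ p=44499, q=2326
i=9: a=1 ⇒ p=74554, q=3897
i=10: a=1 ⇒ p=119053, q=6223
i=11: a=7 ⇒ p=907925, q=47458
fundamental: x₁=907925, y₁=47458  (since 824327805625 − 366·2252261764 = 1)

907925 47458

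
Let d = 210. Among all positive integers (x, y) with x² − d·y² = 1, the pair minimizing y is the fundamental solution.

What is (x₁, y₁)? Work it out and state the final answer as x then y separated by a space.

29 2

√210 → a₀=14, period (2,28); ℓ=2 even so k=1
i=0: a=14 ⇒ p=14, q=1
i=1: a=2 ⇒ p=29, q=2
(x₁, y₁) = (29, 2);  29² − 210·2² = 1 ✓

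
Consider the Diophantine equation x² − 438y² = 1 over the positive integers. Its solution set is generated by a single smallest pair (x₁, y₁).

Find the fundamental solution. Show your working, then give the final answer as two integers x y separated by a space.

[20; 1,12,1,40] for √438; ℓ=4 ⇒ convergent index 3
step 0: (20, 1)  from 20·(1,0) + (0,1)
…
step 2: (272, 13)  from 12·(21,1) + (20,1)
step 3: (293, 14)  from 1·(272,13) + (21,1)
(x₁, y₁) = (293, 14);  293² − 438·14² = 1 ✓

293 14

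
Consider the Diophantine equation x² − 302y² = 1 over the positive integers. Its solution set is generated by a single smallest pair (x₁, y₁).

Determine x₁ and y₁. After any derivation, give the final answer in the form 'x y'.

[17; 2,1,1,1,4,…,1,2,34] for √302; ℓ=16 ⇒ convergent index 15
i=0: a=17 ⇒ p=17, q=1
i=1: a=2 ⇒ p=35, q=2
…
i=3: a=1 ⇒ p=87, q=5
i=4: a=1 ⇒ p=139, q=8
i=5: a=4 ⇒ p=643, q=37
…
i=14: a=1 ⇒ p=1617193, q=93059
i=15: a=2 ⇒ p=4276623, q=246092
→ (4276623, 246092).  Check: 4276623²=18289504284129, 302·246092²=18289504284128, difference 1.

4276623 246092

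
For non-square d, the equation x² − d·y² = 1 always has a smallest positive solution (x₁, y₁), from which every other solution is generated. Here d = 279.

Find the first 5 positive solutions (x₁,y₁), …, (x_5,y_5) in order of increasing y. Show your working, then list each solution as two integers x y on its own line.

1520 91
4620799 276640
14047227440 840985509
42703566796801 2556595670720
129818829015047600 7772049998003291

√279 = [16; 1,2,2,1,2,2,1,32, …], period ℓ=8 (even) → k=7
a_0=16:  p_0=16·1+0=16,  q_0=16·0+1=1
a_1=1:  p_1=1·16+1=17,  q_1=1·1+0=1
…
a_6=2:  p_6=2·451+167=1069,  q_6=2·27+10=64
a_7=1:  p_7=1·1069+451=1520,  q_7=1·64+27=91
fundamental: x₁=1520, y₁=91  (since 2310400 − 279·8281 = 1)
(x_2, y_2) = (1520·1520 + 279·91·91, 1520·91 + 91·1520) = (4620799, 276640)
(x_3, y_3) = (1520·4620799 + 279·91·276640, 1520·276640 + 91·4620799) = (14047227440, 840985509)
(x_4, y_4) = (1520·14047227440 + 279·91·840985509, 1520·840985509 + 91·14047227440) = (42703566796801, 2556595670720)
(x_5, y_5) = (1520·42703566796801 + 279·91·2556595670720, 1520·2556595670720 + 91·42703566796801) = (129818829015047600, 7772049998003291)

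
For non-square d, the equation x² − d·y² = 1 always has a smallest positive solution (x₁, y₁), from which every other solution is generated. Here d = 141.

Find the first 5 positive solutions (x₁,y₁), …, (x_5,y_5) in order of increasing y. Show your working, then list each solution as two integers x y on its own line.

[11; 1,6,1,22] for √141; ℓ=4 ⇒ convergent index 3
k=0  a_k=11  p_k/q_k = 11/1
…
k=2  a_k=6  p_k/q_k = 83/7
k=3  a_k=1  p_k/q_k = 95/8
→ (95, 8).  Check: 95²=9025, 141·8²=9024, difference 1.
(95+8√141)^2 = 18049 + 1520√141
(95+8√141)^3 = 3429215 + 288792√141
(95+8√141)^4 = 651532801 + 54868960√141
(95+8√141)^5 = 123787802975 + 10424813608√141

95 8
18049 1520
3429215 288792
651532801 54868960
123787802975 10424813608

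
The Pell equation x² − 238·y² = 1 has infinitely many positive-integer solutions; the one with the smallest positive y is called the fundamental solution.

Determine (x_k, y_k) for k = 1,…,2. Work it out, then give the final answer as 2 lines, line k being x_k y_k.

11663 756
272051137 17634456

[15; 2,2,1,14,1,2,2,30] for √238; ℓ=8 ⇒ convergent index 7
step 0: (15, 1)  from 15·(1,0) + (0,1)
step 1: (31, 2)  from 2·(15,1) + (1,0)
step 2: (77, 5)  from 2·(31,2) + (15,1)
…
step 4: (1589, 103)  from 14·(108,7) + (77,5)
step 5: (1697, 110)  from 1·(1589,103) + (108,7)
step 6: (4983, 323)  from 2·(1697,110) + (1589,103)
step 7: (11663, 756)  from 2·(4983,323) + (1697,110)
(x₁, y₁) = (11663, 756);  11663² − 238·756² = 1 ✓
k=2:  x_2 = 11663·11663+238·756·756 = 272051137,  y_2 = 11663·756+756·11663 = 17634456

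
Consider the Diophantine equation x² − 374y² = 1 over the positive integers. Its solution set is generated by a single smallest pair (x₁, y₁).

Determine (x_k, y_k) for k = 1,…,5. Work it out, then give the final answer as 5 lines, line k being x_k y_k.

3365 174
22646449 1171020
152410598405 7880964426
1025723304619201 53038889415960
6903117687676624325 356951717888446374

d=374: √d = [19; 2,1,18,1,2,38] (ℓ=6, even), read p_5/q_5
a_0=19:  p_0=19·1+0=19,  q_0=19·0+1=1
a_1=2:  p_1=2·19+1=39,  q_1=2·1+0=2
a_2=1:  p_2=1·39+19=58,  q_2=1·2+1=3
a_3=18:  p_3=18·58+39=1083,  q_3=18·3+2=56
a_4=1:  p_4=1·1083+58=1141,  q_4=1·56+3=59
a_5=2:  p_5=2·1141+1083=3365,  q_5=2·59+56=174
→ (3365, 174).  Check: 3365²=11323225, 374·174²=11323224, difference 1.
k=2:  x_2 = 3365·3365+374·174·174 = 22646449,  y_2 = 3365·174+174·3365 = 1171020
k=3:  x_3 = 3365·22646449+374·174·1171020 = 152410598405,  y_3 = 3365·1171020+174·22646449 = 7880964426
k=4:  x_4 = 3365·152410598405+374·174·7880964426 = 1025723304619201,  y_4 = 3365·7880964426+174·152410598405 = 53038889415960
k=5:  x_5 = 3365·1025723304619201+374·174·53038889415960 = 6903117687676624325,  y_5 = 3365·53038889415960+174·1025723304619201 = 356951717888446374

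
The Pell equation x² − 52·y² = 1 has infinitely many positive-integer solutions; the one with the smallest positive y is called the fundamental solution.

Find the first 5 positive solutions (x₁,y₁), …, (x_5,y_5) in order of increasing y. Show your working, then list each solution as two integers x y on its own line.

649 90
842401 116820
1093435849 151632270
1419278889601 196818569640
1842222905266249 255470351760450

√52 = [7; 4,1,2,1,4,14, …], period ℓ=6 (even) → k=5
k=0  a_k=7  p_k/q_k = 7/1
k=1  a_k=4  p_k/q_k = 29/4
k=2  a_k=1  p_k/q_k = 36/5
…
k=4  a_k=1  p_k/q_k = 137/19
k=5  a_k=4  p_k/q_k = 649/90
(x₁, y₁) = (649, 90);  649² − 52·90² = 1 ✓
(x_2, y_2) = (649·649 + 52·90·90, 649·90 + 90·649) = (842401, 116820)
(x_3, y_3) = (649·842401 + 52·90·116820, 649·116820 + 90·842401) = (1093435849, 151632270)
(x_4, y_4) = (649·1093435849 + 52·90·151632270, 649·151632270 + 90·1093435849) = (1419278889601, 196818569640)
(x_5, y_5) = (649·1419278889601 + 52·90·196818569640, 649·196818569640 + 90·1419278889601) = (1842222905266249, 255470351760450)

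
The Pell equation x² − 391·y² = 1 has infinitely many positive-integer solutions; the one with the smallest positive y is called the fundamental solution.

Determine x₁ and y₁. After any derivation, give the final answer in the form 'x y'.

d=391: √d = [19; 1,3,2,2,1,…,3,1,38] (ℓ=16, even), read p_15/q_15
a_0=19:  p_0=19·1+0=19,  q_0=19·0+1=1
…
a_4=2:  p_4=2·178+79=435,  q_4=2·9+4=22
…
a_11=1:  p_11=1·160266+107747=268013,  q_11=1·8105+5449=13554
a_12=2:  p_12=2·268013+160266=696292,  q_12=2·13554+8105=35213
a_13=2:  p_13=2·696292+268013=1660597,  q_13=2·35213+13554=83980
a_14=3:  p_14=3·1660597+696292=5678083,  q_14=3·83980+35213=287153
a_15=1:  p_15=1·5678083+1660597=7338680,  q_15=1·287153+83980=371133
(x₁, y₁) = (7338680, 371133);  7338680² − 391·371133² = 1 ✓

7338680 371133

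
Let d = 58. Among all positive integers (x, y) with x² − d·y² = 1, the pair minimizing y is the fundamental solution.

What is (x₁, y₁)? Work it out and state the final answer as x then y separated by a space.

d=58: √d = [7; 1,1,1,1,1,1,14] (ℓ=7, odd), read p_13/q_13
k=0  a_k=7  p_k/q_k = 7/1
…
k=3  a_k=1  p_k/q_k = 23/3
…
k=12  a_k=1  p_k/q_k = 12071/1585
k=13  a_k=1  p_k/q_k = 19603/2574
(x₁, y₁) = (19603, 2574);  19603² − 58·2574² = 1 ✓

19603 2574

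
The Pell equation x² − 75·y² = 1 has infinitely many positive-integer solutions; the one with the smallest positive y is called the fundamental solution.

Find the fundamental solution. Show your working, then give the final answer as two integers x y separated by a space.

26 3

√75 = [8; 1,1,1,16, …], period ℓ=4 (even) → k=3
a_0=8:  p_0=8·1+0=8,  q_0=8·0+1=1
a_1=1:  p_1=1·8+1=9,  q_1=1·1+0=1
a_2=1:  p_2=1·9+8=17,  q_2=1·1+1=2
a_3=1:  p_3=1·17+9=26,  q_3=1·2+1=3
(x₁, y₁) = (26, 3);  26² − 75·3² = 1 ✓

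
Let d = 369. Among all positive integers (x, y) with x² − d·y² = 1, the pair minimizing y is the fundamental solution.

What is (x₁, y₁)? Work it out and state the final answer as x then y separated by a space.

[19; 4,1,3,2,7,4,7,2,3,1,4,38] for √369; ℓ=12 ⇒ convergent index 11
a_0=19:  p_0=19·1+0=19,  q_0=19·0+1=1
…
a_3=3:  p_3=3·96+77=365,  q_3=3·5+4=19
a_4=2:  p_4=2·365+96=826,  q_4=2·19+5=43
…
a_8=2:  p_8=2·184045+25414=393504,  q_8=2·9581+1323=20485
a_9=3:  p_9=3·393504+184045=1364557,  q_9=3·20485+9581=71036
a_10=1:  p_10=1·1364557+393504=1758061,  q_10=1·71036+20485=91521
a_11=4:  p_11=4·1758061+1364557=8396801,  q_11=4·91521+71036=437120
→ (8396801, 437120).  Check: 8396801²=70506267033601, 369·437120²=70506267033600, difference 1.

8396801 437120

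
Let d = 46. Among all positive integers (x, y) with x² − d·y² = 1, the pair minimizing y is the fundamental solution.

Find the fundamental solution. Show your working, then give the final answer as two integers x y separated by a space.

d=46: √d = [6; 1,3,1,1,2,6,2,1,1,3,1,12] (ℓ=12, even), read p_11/q_11
i=0: a=6 ⇒ p=6, q=1
i=1: a=1 ⇒ p=7, q=1
…
i=3: a=1 ⇒ p=34, q=5
i=4: a=1 ⇒ p=61, q=9
…
i=6: a=6 ⇒ p=997, q=147
i=7: a=2 ⇒ p=2150, q=317
i=8: a=1 ⇒ p=3147, q=464
i=9: a=1 ⇒ p=5297, q=781
i=10: a=3 ⇒ p=19038, q=2807
i=11: a=1 ⇒ p=24335, q=3588
(x₁, y₁) = (24335, 3588);  24335² − 46·3588² = 1 ✓

24335 3588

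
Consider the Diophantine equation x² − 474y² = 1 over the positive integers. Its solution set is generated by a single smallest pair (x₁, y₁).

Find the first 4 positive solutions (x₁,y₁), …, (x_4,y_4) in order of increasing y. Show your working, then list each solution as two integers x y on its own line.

[21; 1,3,2,1,1,…,3,1,42] for √474; ℓ=14 ⇒ convergent index 13
a_0=21:  p_0=21·1+0=21,  q_0=21·0+1=1
a_1=1:  p_1=1·21+1=22,  q_1=1·1+0=1
a_2=3:  p_2=3·22+21=87,  q_2=3·1+1=4
a_3=2:  p_3=2·87+22=196,  q_3=2·4+1=9
a_4=1:  p_4=1·196+87=283,  q_4=1·9+4=13
…
a_9=1:  p_9=1·5813+5051=10864,  q_9=1·267+232=499
a_10=1:  p_10=1·10864+5813=16677,  q_10=1·499+267=766
a_11=2:  p_11=2·16677+10864=44218,  q_11=2·766+499=2031
a_12=3:  p_12=3·44218+16677=149331,  q_12=3·2031+766=6859
a_13=1:  p_13=1·149331+44218=193549,  q_13=1·6859+2031=8890
fundamental: x₁=193549, y₁=8890  (since 37461215401 − 474·79032100 = 1)
k=2:  x_2 = 193549·193549+474·8890·8890 = 74922430801,  y_2 = 193549·8890+8890·193549 = 3441301220
k=3:  x_3 = 193549·74922430801+474·8890·3441301220 = 29002323118011949,  y_3 = 193549·3441301220+8890·74922430801 = 1332120819650670
k=4:  x_4 = 193549·29002323118011949+474·8890·1332120819650670 = 11226741274261267003201,  y_4 = 193549·1332120819650670+8890·29002323118011949 = 515661305041693754440

193549 8890
74922430801 3441301220
29002323118011949 1332120819650670
11226741274261267003201 515661305041693754440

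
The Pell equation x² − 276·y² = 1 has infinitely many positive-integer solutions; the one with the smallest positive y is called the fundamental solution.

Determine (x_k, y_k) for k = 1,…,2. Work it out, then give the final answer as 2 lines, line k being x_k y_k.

√276 → a₀=16, period (1,1,1,1,2,2,2,1,1,1,1,32); ℓ=12 even so k=11
k=0  a_k=16  p_k/q_k = 16/1
k=1  a_k=1  p_k/q_k = 17/1
k=2  a_k=1  p_k/q_k = 33/2
k=3  a_k=1  p_k/q_k = 50/3
k=4  a_k=1  p_k/q_k = 83/5
k=5  a_k=2  p_k/q_k = 216/13
k=6  a_k=2  p_k/q_k = 515/31
k=7  a_k=2  p_k/q_k = 1246/75
k=8  a_k=1  p_k/q_k = 1761/106
k=9  a_k=1  p_k/q_k = 3007/181
k=10  a_k=1  p_k/q_k = 4768/287
k=11  a_k=1  p_k/q_k = 7775/468
→ (7775, 468).  Check: 7775²=60450625, 276·468²=60450624, difference 1.
(x_2, y_2) = (7775·7775 + 276·468·468, 7775·468 + 468·7775) = (120901249, 7277400)

7775 468
120901249 7277400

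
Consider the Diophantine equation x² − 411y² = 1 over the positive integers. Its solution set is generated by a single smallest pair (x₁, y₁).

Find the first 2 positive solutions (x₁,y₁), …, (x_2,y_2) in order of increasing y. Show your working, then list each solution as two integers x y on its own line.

49730 2453
4946145799 243975380

√411 = [20; 3,1,1,1,19,1,1,1,3,40, …], period ℓ=10 (even) → k=9
step 0: (20, 1)  from 20·(1,0) + (0,1)
…
step 4: (223, 11)  from 1·(142,7) + (81,4)
…
step 8: (13583, 670)  from 1·(8981,443) + (4602,227)
step 9: (49730, 2453)  from 3·(13583,670) + (8981,443)
(x₁, y₁) = (49730, 2453);  49730² − 411·2453² = 1 ✓
(x_2, y_2) = (49730·49730 + 411·2453·2453, 49730·2453 + 2453·49730) = (4946145799, 243975380)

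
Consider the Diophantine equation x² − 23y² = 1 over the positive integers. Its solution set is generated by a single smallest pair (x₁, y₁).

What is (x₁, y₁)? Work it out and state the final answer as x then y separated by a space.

24 5

√23 → a₀=4, period (1,3,1,8); ℓ=4 even so k=3
i=0: a=4 ⇒ p=4, q=1
i=1: a=1 ⇒ p=5, q=1
i=2: a=3 ⇒ p=19, q=4
i=3: a=1 ⇒ p=24, q=5
→ (24, 5).  Check: 24²=576, 23·5²=575, difference 1.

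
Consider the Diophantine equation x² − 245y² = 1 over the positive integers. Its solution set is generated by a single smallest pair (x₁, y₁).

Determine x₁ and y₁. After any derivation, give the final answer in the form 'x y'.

[15; 1,1,1,7,6,7,1,1,1,30] for √245; ℓ=10 ⇒ convergent index 9
a_0=15:  p_0=15·1+0=15,  q_0=15·0+1=1
a_1=1:  p_1=1·15+1=16,  q_1=1·1+0=1
a_2=1:  p_2=1·16+15=31,  q_2=1·1+1=2
a_3=1:  p_3=1·31+16=47,  q_3=1·2+1=3
a_4=7:  p_4=7·47+31=360,  q_4=7·3+2=23
a_5=6:  p_5=6·360+47=2207,  q_5=6·23+3=141
a_6=7:  p_6=7·2207+360=15809,  q_6=7·141+23=1010
a_7=1:  p_7=1·15809+2207=18016,  q_7=1·1010+141=1151
a_8=1:  p_8=1·18016+15809=33825,  q_8=1·1151+1010=2161
a_9=1:  p_9=1·33825+18016=51841,  q_9=1·2161+1151=3312
→ (51841, 3312).  Check: 51841²=2687489281, 245·3312²=2687489280, difference 1.

51841 3312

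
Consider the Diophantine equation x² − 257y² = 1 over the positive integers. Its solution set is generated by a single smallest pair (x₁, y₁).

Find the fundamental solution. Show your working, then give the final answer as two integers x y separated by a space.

√257 = [16; 32, …], period ℓ=1 (odd) → k=1
a_0=16:  p_0=16·1+0=16,  q_0=16·0+1=1
a_1=32:  p_1=32·16+1=513,  q_1=32·1+0=32
→ (513, 32).  Check: 513²=263169, 257·32²=263168, difference 1.

513 32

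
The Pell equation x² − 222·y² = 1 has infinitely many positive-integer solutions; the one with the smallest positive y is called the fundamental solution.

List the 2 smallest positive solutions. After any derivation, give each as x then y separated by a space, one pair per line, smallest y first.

149 10
44401 2980

[14; 1,8,1,28] for √222; ℓ=4 ⇒ convergent index 3
a_0=14:  p_0=14·1+0=14,  q_0=14·0+1=1
a_1=1:  p_1=1·14+1=15,  q_1=1·1+0=1
a_2=8:  p_2=8·15+14=134,  q_2=8·1+1=9
a_3=1:  p_3=1·134+15=149,  q_3=1·9+1=10
→ (149, 10).  Check: 149²=22201, 222·10²=22200, difference 1.
(149+10√222)^2 = 44401 + 2980√222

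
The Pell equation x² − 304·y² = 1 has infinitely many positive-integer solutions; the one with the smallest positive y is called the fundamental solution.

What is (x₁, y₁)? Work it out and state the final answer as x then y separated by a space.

57799 3315

√304 → a₀=17, period (2,3,2,1,1,1,1,1,2,3,2,34); ℓ=12 even so k=11
step 0: (17, 1)  from 17·(1,0) + (0,1)
step 1: (35, 2)  from 2·(17,1) + (1,0)
step 2: (122, 7)  from 3·(35,2) + (17,1)
…
step 4: (401, 23)  from 1·(279,16) + (122,7)
step 5: (680, 39)  from 1·(401,23) + (279,16)
step 6: (1081, 62)  from 1·(680,39) + (401,23)
step 7: (1761, 101)  from 1·(1081,62) + (680,39)
…
step 10: (25177, 1444)  from 3·(7445,427) + (2842,163)
step 11: (57799, 3315)  from 2·(25177,1444) + (7445,427)
→ (57799, 3315).  Check: 57799²=3340724401, 304·3315²=3340724400, difference 1.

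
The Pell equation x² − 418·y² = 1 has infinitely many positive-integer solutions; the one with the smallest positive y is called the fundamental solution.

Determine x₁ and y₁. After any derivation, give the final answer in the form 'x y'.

33857 1656

√418 = [20; 2,4,20,4,2,40, …], period ℓ=6 (even) → k=5
k=0  a_k=20  p_k/q_k = 20/1
…
k=2  a_k=4  p_k/q_k = 184/9
k=3  a_k=20  p_k/q_k = 3721/182
k=4  a_k=4  p_k/q_k = 15068/737
k=5  a_k=2  p_k/q_k = 33857/1656
(x₁, y₁) = (33857, 1656);  33857² − 418·1656² = 1 ✓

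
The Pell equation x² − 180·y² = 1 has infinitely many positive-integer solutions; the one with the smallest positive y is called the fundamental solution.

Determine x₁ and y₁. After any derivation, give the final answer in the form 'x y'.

161 12

√180 = [13; 2,2,2,26, …], period ℓ=4 (even) → k=3
step 0: (13, 1)  from 13·(1,0) + (0,1)
step 1: (27, 2)  from 2·(13,1) + (1,0)
step 2: (67, 5)  from 2·(27,2) + (13,1)
step 3: (161, 12)  from 2·(67,5) + (27,2)
(x₁, y₁) = (161, 12);  161² − 180·12² = 1 ✓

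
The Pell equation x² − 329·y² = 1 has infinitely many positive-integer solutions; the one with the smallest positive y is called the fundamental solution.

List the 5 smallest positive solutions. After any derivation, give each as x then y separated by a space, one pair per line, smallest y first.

2376415 131016
11294696504449 622696775280
53681772387237964255 2959571914453911384
255140338255224918953587201 14066342182173360946441440
1212638653869526969777790618564575 66854933113696055535160815363816

√329 = [18; 7,4,2,1,1,4,1,1,2,4,7,36, …], period ℓ=12 (even) → k=11
a_0=18:  p_0=18·1+0=18,  q_0=18·0+1=1
…
a_3=2:  p_3=2·526+127=1179,  q_3=2·29+7=65
a_4=1:  p_4=1·1179+526=1705,  q_4=1·65+29=94
…
a_6=4:  p_6=4·2884+1705=13241,  q_6=4·159+94=730
…
a_8=1:  p_8=1·16125+13241=29366,  q_8=1·889+730=1619
…
a_10=4:  p_10=4·74857+29366=328794,  q_10=4·4127+1619=18127
a_11=7:  p_11=7·328794+74857=2376415,  q_11=7·18127+4127=131016
(x₁, y₁) = (2376415, 131016);  2376415² − 329·131016² = 1 ✓
n=2: (2376415,131016)∘(2376415,131016) = (2376415·2376415+329·131016·131016, 2376415·131016+131016·2376415) = (11294696504449,622696775280)
n=3: (11294696504449,622696775280)∘(2376415,131016) = (2376415·11294696504449+329·131016·622696775280, 2376415·622696775280+131016·11294696504449) = (53681772387237964255,2959571914453911384)
n=4: (53681772387237964255,2959571914453911384)∘(2376415,131016) = (2376415·53681772387237964255+329·131016·2959571914453911384, 2376415·2959571914453911384+131016·53681772387237964255) = (255140338255224918953587201,14066342182173360946441440)
n=5: (255140338255224918953587201,14066342182173360946441440)∘(2376415,131016) = (2376415·255140338255224918953587201+329·131016·14066342182173360946441440, 2376415·14066342182173360946441440+131016·255140338255224918953587201) = (1212638653869526969777790618564575,66854933113696055535160815363816)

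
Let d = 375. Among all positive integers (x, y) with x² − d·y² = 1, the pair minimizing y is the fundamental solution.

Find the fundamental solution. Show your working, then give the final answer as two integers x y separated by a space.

√375 = [19; 2,1,2,1,5,1,2,1,2,38, …], period ℓ=10 (even) → k=9
k=0  a_k=19  p_k/q_k = 19/1
…
k=2  a_k=1  p_k/q_k = 58/3
k=3  a_k=2  p_k/q_k = 155/8
…
k=6  a_k=1  p_k/q_k = 1433/74
…
k=8  a_k=1  p_k/q_k = 5519/285
k=9  a_k=2  p_k/q_k = 15124/781
fundamental: x₁=15124, y₁=781  (since 228735376 − 375·609961 = 1)

15124 781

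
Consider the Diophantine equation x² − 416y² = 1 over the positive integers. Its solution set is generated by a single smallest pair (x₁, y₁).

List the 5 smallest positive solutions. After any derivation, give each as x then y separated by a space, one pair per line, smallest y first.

5201 255
54100801 2652510
562756526801 27591408765
5853793337683201 287005831321020
60891157735824130001 2985434629809841275

√416 → a₀=20, period (2,1,1,9,1,1,2,40); ℓ=8 even so k=7
a_0=20:  p_0=20·1+0=20,  q_0=20·0+1=1
…
a_2=1:  p_2=1·41+20=61,  q_2=1·2+1=3
…
a_4=9:  p_4=9·102+61=979,  q_4=9·5+3=48
…
a_6=1:  p_6=1·1081+979=2060,  q_6=1·53+48=101
a_7=2:  p_7=2·2060+1081=5201,  q_7=2·101+53=255
fundamental: x₁=5201, y₁=255  (since 27050401 − 416·65025 = 1)
n=2: (5201,255)∘(5201,255) = (5201·5201+416·255·255, 5201·255+255·5201) = (54100801,2652510)
n=3: (54100801,2652510)∘(5201,255) = (5201·54100801+416·255·2652510, 5201·2652510+255·54100801) = (562756526801,27591408765)
n=4: (562756526801,27591408765)∘(5201,255) = (5201·562756526801+416·255·27591408765, 5201·27591408765+255·562756526801) = (5853793337683201,287005831321020)
n=5: (5853793337683201,287005831321020)∘(5201,255) = (5201·5853793337683201+416·255·287005831321020, 5201·287005831321020+255·5853793337683201) = (60891157735824130001,2985434629809841275)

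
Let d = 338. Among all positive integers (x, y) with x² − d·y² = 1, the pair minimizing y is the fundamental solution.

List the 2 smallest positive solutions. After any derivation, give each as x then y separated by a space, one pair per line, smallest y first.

114243 6214
26102926097 1419812004

√338 = [18; 2,1,1,2,36, …], period ℓ=5 (odd) → k=9
step 0: (18, 1)  from 18·(1,0) + (0,1)
…
step 2: (55, 3)  from 1·(37,2) + (18,1)
…
step 4: (239, 13)  from 2·(92,5) + (55,3)
step 5: (8696, 473)  from 36·(239,13) + (92,5)
step 6: (17631, 959)  from 2·(8696,473) + (239,13)
step 7: (26327, 1432)  from 1·(17631,959) + (8696,473)
step 8: (43958, 2391)  from 1·(26327,1432) + (17631,959)
step 9: (114243, 6214)  from 2·(43958,2391) + (26327,1432)
(x₁, y₁) = (114243, 6214);  114243² − 338·6214² = 1 ✓
n=2: (114243,6214)∘(114243,6214) = (114243·114243+338·6214·6214, 114243·6214+6214·114243) = (26102926097,1419812004)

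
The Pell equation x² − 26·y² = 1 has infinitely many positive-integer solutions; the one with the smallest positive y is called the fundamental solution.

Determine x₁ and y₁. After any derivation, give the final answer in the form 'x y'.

[5; 10] for √26; ℓ=1 ⇒ convergent index 1
a_0=5:  p_0=5·1+0=5,  q_0=5·0+1=1
a_1=10:  p_1=10·5+1=51,  q_1=10·1+0=10
fundamental: x₁=51, y₁=10  (since 2601 − 26·100 = 1)

51 10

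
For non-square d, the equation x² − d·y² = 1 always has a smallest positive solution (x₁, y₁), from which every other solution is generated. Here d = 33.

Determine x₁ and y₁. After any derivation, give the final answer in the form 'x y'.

√33 → a₀=5, period (1,2,1,10); ℓ=4 even so k=3
step 0: (5, 1)  from 5·(1,0) + (0,1)
step 1: (6, 1)  from 1·(5,1) + (1,0)
step 2: (17, 3)  from 2·(6,1) + (5,1)
step 3: (23, 4)  from 1·(17,3) + (6,1)
→ (23, 4).  Check: 23²=529, 33·4²=528, difference 1.

23 4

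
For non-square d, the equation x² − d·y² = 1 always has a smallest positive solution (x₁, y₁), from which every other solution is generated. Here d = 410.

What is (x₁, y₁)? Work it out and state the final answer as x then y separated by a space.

81 4

d=410: √d = [20; 4,40] (ℓ=2, even), read p_1/q_1
a_0=20:  p_0=20·1+0=20,  q_0=20·0+1=1
a_1=4:  p_1=4·20+1=81,  q_1=4·1+0=4
→ (81, 4).  Check: 81²=6561, 410·4²=6560, difference 1.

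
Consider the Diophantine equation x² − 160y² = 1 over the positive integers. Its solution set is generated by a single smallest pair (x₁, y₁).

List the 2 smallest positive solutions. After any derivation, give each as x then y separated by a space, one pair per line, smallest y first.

721 57
1039681 82194

√160 = [12; 1,1,1,5,1,1,1,24, …], period ℓ=8 (even) → k=7
step 0: (12, 1)  from 12·(1,0) + (0,1)
step 1: (13, 1)  from 1·(12,1) + (1,0)
step 2: (25, 2)  from 1·(13,1) + (12,1)
step 3: (38, 3)  from 1·(25,2) + (13,1)
step 4: (215, 17)  from 5·(38,3) + (25,2)
step 5: (253, 20)  from 1·(215,17) + (38,3)
step 6: (468, 37)  from 1·(253,20) + (215,17)
step 7: (721, 57)  from 1·(468,37) + (253,20)
→ (721, 57).  Check: 721²=519841, 160·57²=519840, difference 1.
n=2: (721,57)∘(721,57) = (721·721+160·57·57, 721·57+57·721) = (1039681,82194)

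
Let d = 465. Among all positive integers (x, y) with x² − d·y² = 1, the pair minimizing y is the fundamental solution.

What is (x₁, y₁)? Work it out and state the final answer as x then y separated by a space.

d=465: √d = [21; 1,1,3,2,2,2,3,1,1,42] (ℓ=10, even), read p_9/q_9
step 0: (21, 1)  from 21·(1,0) + (0,1)
step 1: (22, 1)  from 1·(21,1) + (1,0)
step 2: (43, 2)  from 1·(22,1) + (21,1)
step 3: (151, 7)  from 3·(43,2) + (22,1)
step 4: (345, 16)  from 2·(151,7) + (43,2)
step 5: (841, 39)  from 2·(345,16) + (151,7)
step 6: (2027, 94)  from 2·(841,39) + (345,16)
step 7: (6922, 321)  from 3·(2027,94) + (841,39)
step 8: (8949, 415)  from 1·(6922,321) + (2027,94)
step 9: (15871, 736)  from 1·(8949,415) + (6922,321)
(x₁, y₁) = (15871, 736);  15871² − 465·736² = 1 ✓

15871 736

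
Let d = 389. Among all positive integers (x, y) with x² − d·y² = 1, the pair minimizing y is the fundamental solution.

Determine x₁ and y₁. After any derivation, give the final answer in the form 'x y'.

d=389: √d = [19; 1,2,1,1,1,1,2,1,38] (ℓ=9, odd), read p_17/q_17
k=0  a_k=19  p_k/q_k = 19/1
…
k=5  a_k=1  p_k/q_k = 217/11
…
k=10  a_k=1  p_k/q_k = 50925/2582
k=11  a_k=2  p_k/q_k = 151493/7681
…
k=16  a_k=2  p_k/q_k = 2376809/120509
k=17  a_k=1  p_k/q_k = 3287049/166660
(x₁, y₁) = (3287049, 166660);  3287049² − 389·166660² = 1 ✓

3287049 166660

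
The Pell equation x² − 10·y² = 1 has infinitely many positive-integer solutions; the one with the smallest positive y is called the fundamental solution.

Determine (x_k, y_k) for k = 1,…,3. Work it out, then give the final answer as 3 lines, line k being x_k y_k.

√10 → a₀=3, period (6); ℓ=1 odd so k=1
a_0=3:  p_0=3·1+0=3,  q_0=3·0+1=1
a_1=6:  p_1=6·3+1=19,  q_1=6·1+0=6
(x₁, y₁) = (19, 6);  19² − 10·6² = 1 ✓
n=2: (19,6)∘(19,6) = (19·19+10·6·6, 19·6+6·19) = (721,228)
n=3: (721,228)∘(19,6) = (19·721+10·6·228, 19·228+6·721) = (27379,8658)

19 6
721 228
27379 8658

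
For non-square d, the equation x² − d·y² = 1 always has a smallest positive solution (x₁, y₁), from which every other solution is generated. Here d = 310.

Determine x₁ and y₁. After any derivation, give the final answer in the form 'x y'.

[17; 1,1,1,1,5,…,1,1,34] for √310; ℓ=16 ⇒ convergent index 15
a_0=17:  p_0=17·1+0=17,  q_0=17·0+1=1
a_1=1:  p_1=1·17+1=18,  q_1=1·1+0=1
…
a_3=1:  p_3=1·35+18=53,  q_3=1·2+1=3
a_4=1:  p_4=1·53+35=88,  q_4=1·3+2=5
a_5=5:  p_5=5·88+53=493,  q_5=5·5+3=28
…
a_7=1:  p_7=1·1567+493=2060,  q_7=1·89+28=117
a_8=2:  p_8=2·2060+1567=5687,  q_8=2·117+89=323
…
a_10=3:  p_10=3·7747+5687=28928,  q_10=3·440+323=1643
…
a_13=1:  p_13=1·181315+152387=333702,  q_13=1·10298+8655=18953
a_14=1:  p_14=1·333702+181315=515017,  q_14=1·18953+10298=29251
a_15=1:  p_15=1·515017+333702=848719,  q_15=1·29251+18953=48204
→ (848719, 48204).  Check: 848719²=720323940961, 310·48204²=720323940960, difference 1.

848719 48204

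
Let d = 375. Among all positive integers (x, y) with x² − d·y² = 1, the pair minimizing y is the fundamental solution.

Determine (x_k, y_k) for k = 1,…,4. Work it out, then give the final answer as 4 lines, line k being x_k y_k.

15124 781
457470751 23623688
13837575261124 714569313843
418558976041008001 21614292581499376

√375 = [19; 2,1,2,1,5,1,2,1,2,38, …], period ℓ=10 (even) → k=9
i=0: a=19 ⇒ p=19, q=1
…
i=5: a=5 ⇒ p=1220, q=63
…
i=7: a=2 ⇒ p=4086, q=211
i=8: a=1 ⇒ p=5519, q=285
i=9: a=2 ⇒ p=15124, q=781
→ (15124, 781).  Check: 15124²=228735376, 375·781²=228735375, difference 1.
k=2:  x_2 = 15124·15124+375·781·781 = 457470751,  y_2 = 15124·781+781·15124 = 23623688
k=3:  x_3 = 15124·457470751+375·781·23623688 = 13837575261124,  y_3 = 15124·23623688+781·457470751 = 714569313843
k=4:  x_4 = 15124·13837575261124+375·781·714569313843 = 418558976041008001,  y_4 = 15124·714569313843+781·13837575261124 = 21614292581499376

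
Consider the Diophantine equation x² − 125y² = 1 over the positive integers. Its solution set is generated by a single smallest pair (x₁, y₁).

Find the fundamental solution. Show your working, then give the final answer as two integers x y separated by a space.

√125 → a₀=11, period (5,1,1,5,22); ℓ=5 odd so k=9
step 0: (11, 1)  from 11·(1,0) + (0,1)
step 1: (56, 5)  from 5·(11,1) + (1,0)
step 2: (67, 6)  from 1·(56,5) + (11,1)
step 3: (123, 11)  from 1·(67,6) + (56,5)
…
step 6: (76317, 6826)  from 5·(15127,1353) + (682,61)
step 7: (91444, 8179)  from 1·(76317,6826) + (15127,1353)
step 8: (167761, 15005)  from 1·(91444,8179) + (76317,6826)
step 9: (930249, 83204)  from 5·(167761,15005) + (91444,8179)
→ (930249, 83204).  Check: 930249²=865363202001, 125·83204²=865363202000, difference 1.

930249 83204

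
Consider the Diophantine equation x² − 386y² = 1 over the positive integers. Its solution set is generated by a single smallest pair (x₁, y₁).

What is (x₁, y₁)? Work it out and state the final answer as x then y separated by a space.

[19; 1,1,1,4,1,18,1,4,1,1,1,38] for √386; ℓ=12 ⇒ convergent index 11
i=0: a=19 ⇒ p=19, q=1
…
i=2: a=1 ⇒ p=39, q=2
i=3: a=1 ⇒ p=59, q=3
i=4: a=4 ⇒ p=275, q=14
i=5: a=1 ⇒ p=334, q=17
i=6: a=18 ⇒ p=6287, q=320
i=7: a=1 ⇒ p=6621, q=337
i=8: a=4 ⇒ p=32771, q=1668
…
i=10: a=1 ⇒ p=72163, q=3673
i=11: a=1 ⇒ p=111555, q=5678
(x₁, y₁) = (111555, 5678);  111555² − 386·5678² = 1 ✓

111555 5678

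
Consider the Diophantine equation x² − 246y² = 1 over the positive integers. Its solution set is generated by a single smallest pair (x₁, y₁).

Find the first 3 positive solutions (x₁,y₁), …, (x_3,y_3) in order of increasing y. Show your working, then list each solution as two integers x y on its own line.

88805 5662
15772656049 1005627820
2801381440774085 178609557104538

d=246: √d = [15; 1,2,5,1,14,1,5,2,1,30] (ℓ=10, even), read p_9/q_9
step 0: (15, 1)  from 15·(1,0) + (0,1)
…
step 2: (47, 3)  from 2·(16,1) + (15,1)
…
step 4: (298, 19)  from 1·(251,16) + (47,3)
step 5: (4423, 282)  from 14·(298,19) + (251,16)
step 6: (4721, 301)  from 1·(4423,282) + (298,19)
step 7: (28028, 1787)  from 5·(4721,301) + (4423,282)
step 8: (60777, 3875)  from 2·(28028,1787) + (4721,301)
step 9: (88805, 5662)  from 1·(60777,3875) + (28028,1787)
(x₁, y₁) = (88805, 5662);  88805² − 246·5662² = 1 ✓
(88805+5662√246)^2 = 15772656049 + 1005627820√246
(88805+5662√246)^3 = 2801381440774085 + 178609557104538√246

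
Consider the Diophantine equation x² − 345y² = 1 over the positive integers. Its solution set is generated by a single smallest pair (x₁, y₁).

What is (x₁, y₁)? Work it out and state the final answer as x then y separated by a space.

6761 364

[18; 1,1,2,1,6,1,2,1,1,36] for √345; ℓ=10 ⇒ convergent index 9
a_0=18:  p_0=18·1+0=18,  q_0=18·0+1=1
a_1=1:  p_1=1·18+1=19,  q_1=1·1+0=1
…
a_4=1:  p_4=1·93+37=130,  q_4=1·5+2=7
…
a_6=1:  p_6=1·873+130=1003,  q_6=1·47+7=54
a_7=2:  p_7=2·1003+873=2879,  q_7=2·54+47=155
a_8=1:  p_8=1·2879+1003=3882,  q_8=1·155+54=209
a_9=1:  p_9=1·3882+2879=6761,  q_9=1·209+155=364
fundamental: x₁=6761, y₁=364  (since 45711121 − 345·132496 = 1)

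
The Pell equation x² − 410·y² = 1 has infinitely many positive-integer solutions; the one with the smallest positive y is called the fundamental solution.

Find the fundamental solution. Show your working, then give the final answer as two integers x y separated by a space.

√410 = [20; 4,40, …], period ℓ=2 (even) → k=1
a_0=20:  p_0=20·1+0=20,  q_0=20·0+1=1
a_1=4:  p_1=4·20+1=81,  q_1=4·1+0=4
→ (81, 4).  Check: 81²=6561, 410·4²=6560, difference 1.

81 4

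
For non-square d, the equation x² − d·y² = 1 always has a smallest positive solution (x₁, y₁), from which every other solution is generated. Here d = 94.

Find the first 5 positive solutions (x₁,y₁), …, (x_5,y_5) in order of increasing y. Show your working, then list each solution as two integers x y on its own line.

√94 → a₀=9, period (1,2,3,1,1,…,2,1,18); ℓ=16 even so k=15
i=0: a=9 ⇒ p=9, q=1
…
i=2: a=2 ⇒ p=29, q=3
…
i=5: a=1 ⇒ p=223, q=23
i=6: a=5 ⇒ p=1241, q=128
…
i=10: a=5 ⇒ p=85038, q=8771
i=11: a=1 ⇒ p=99455, q=10258
i=12: a=1 ⇒ p=184493, q=19029
i=13: a=3 ⇒ p=652934, q=67345
i=14: a=2 ⇒ p=1490361, q=153719
i=15: a=1 ⇒ p=2143295, q=221064
(x₁, y₁) = (2143295, 221064);  2143295² − 94·221064² = 1 ✓
k=2:  x_2 = 2143295·2143295+94·221064·221064 = 9187426914049,  y_2 = 2143295·221064+221064·2143295 = 947610731760
k=3:  x_3 = 2143295·9187426914049+94·221064·947610731760 = 39382732335491159615,  y_3 = 2143295·947610731760+221064·9187426914049 = 4062018686654877336
k=4:  x_4 = 2143295·39382732335491159615+94·221064·4062018686654877336 = 168817626601983862467148801,  y_4 = 2143295·4062018686654877336+221064·39382732335491159615 = 17412208682026983028992480
k=5:  x_5 = 2143295·168817626601983862467148801+94·221064·17412208682026983028992480 = 723651950015758622280719887718975,  y_5 = 2143295·17412208682026983028992480+221064·168817626601983862467148801 = 74638999614285983163562219965864

2143295 221064
9187426914049 947610731760
39382732335491159615 4062018686654877336
168817626601983862467148801 17412208682026983028992480
723651950015758622280719887718975 74638999614285983163562219965864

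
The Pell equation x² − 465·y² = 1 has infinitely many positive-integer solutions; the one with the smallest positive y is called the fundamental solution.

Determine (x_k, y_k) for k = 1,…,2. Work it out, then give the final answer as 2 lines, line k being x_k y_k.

√465 = [21; 1,1,3,2,2,2,3,1,1,42, …], period ℓ=10 (even) → k=9
step 0: (21, 1)  from 21·(1,0) + (0,1)
…
step 2: (43, 2)  from 1·(22,1) + (21,1)
step 3: (151, 7)  from 3·(43,2) + (22,1)
…
step 8: (8949, 415)  from 1·(6922,321) + (2027,94)
step 9: (15871, 736)  from 1·(8949,415) + (6922,321)
→ (15871, 736).  Check: 15871²=251888641, 465·736²=251888640, difference 1.
(15871+736√465)^2 = 503777281 + 23362112√465

15871 736
503777281 23362112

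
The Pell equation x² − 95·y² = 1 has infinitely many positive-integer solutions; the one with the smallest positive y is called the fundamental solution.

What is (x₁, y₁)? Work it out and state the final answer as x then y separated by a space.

√95 = [9; 1,2,1,18, …], period ℓ=4 (even) → k=3
k=0  a_k=9  p_k/q_k = 9/1
…
k=2  a_k=2  p_k/q_k = 29/3
k=3  a_k=1  p_k/q_k = 39/4
fundamental: x₁=39, y₁=4  (since 1521 − 95·16 = 1)

39 4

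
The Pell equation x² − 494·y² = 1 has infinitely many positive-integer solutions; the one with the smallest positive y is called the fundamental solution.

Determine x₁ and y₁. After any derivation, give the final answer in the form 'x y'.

d=494: √d = [22; 4,2,2,1,2,1,2,2,4,44] (ℓ=10, even), read p_9/q_9
i=0: a=22 ⇒ p=22, q=1
i=1: a=4 ⇒ p=89, q=4
i=2: a=2 ⇒ p=200, q=9
…
i=5: a=2 ⇒ p=1867, q=84
i=6: a=1 ⇒ p=2556, q=115
i=7: a=2 ⇒ p=6979, q=314
i=8: a=2 ⇒ p=16514, q=743
i=9: a=4 ⇒ p=73035, q=3286
fundamental: x₁=73035, y₁=3286  (since 5334111225 − 494·10797796 = 1)

73035 3286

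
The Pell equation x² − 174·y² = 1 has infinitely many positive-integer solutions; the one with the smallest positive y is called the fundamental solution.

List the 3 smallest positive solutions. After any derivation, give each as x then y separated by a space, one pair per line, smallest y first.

√174 = [13; 5,4,5,26, …], period ℓ=4 (even) → k=3
k=0  a_k=13  p_k/q_k = 13/1
…
k=2  a_k=4  p_k/q_k = 277/21
k=3  a_k=5  p_k/q_k = 1451/110
fundamental: x₁=1451, y₁=110  (since 2105401 − 174·12100 = 1)
n=2: (1451,110)∘(1451,110) = (1451·1451+174·110·110, 1451·110+110·1451) = (4210801,319220)
n=3: (4210801,319220)∘(1451,110) = (1451·4210801+174·110·319220, 1451·319220+110·4210801) = (12219743051,926376330)

1451 110
4210801 319220
12219743051 926376330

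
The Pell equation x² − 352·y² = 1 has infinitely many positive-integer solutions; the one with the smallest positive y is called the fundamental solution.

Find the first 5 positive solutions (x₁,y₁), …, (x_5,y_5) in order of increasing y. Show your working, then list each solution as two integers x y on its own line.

77617 4137
12048797377 642203058
1870383011943601 99691749501435
290347036464004160257 15475549041463557732
45071731856582838801391537 2402331379802862171467853

d=352: √d = [18; 1,3,5,9,5,3,1,36] (ℓ=8, even), read p_7/q_7
k=0  a_k=18  p_k/q_k = 18/1
…
k=4  a_k=9  p_k/q_k = 3621/193
…
k=6  a_k=3  p_k/q_k = 59118/3151
k=7  a_k=1  p_k/q_k = 77617/4137
(x₁, y₁) = (77617, 4137);  77617² − 352·4137² = 1 ✓
n=2: (77617,4137)∘(77617,4137) = (77617·77617+352·4137·4137, 77617·4137+4137·77617) = (12048797377,642203058)
n=3: (12048797377,642203058)∘(77617,4137) = (77617·12048797377+352·4137·642203058, 77617·642203058+4137·12048797377) = (1870383011943601,99691749501435)
n=4: (1870383011943601,99691749501435)∘(77617,4137) = (77617·1870383011943601+352·4137·99691749501435, 77617·99691749501435+4137·1870383011943601) = (290347036464004160257,15475549041463557732)
n=5: (290347036464004160257,15475549041463557732)∘(77617,4137) = (77617·290347036464004160257+352·4137·15475549041463557732, 77617·15475549041463557732+4137·290347036464004160257) = (45071731856582838801391537,2402331379802862171467853)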